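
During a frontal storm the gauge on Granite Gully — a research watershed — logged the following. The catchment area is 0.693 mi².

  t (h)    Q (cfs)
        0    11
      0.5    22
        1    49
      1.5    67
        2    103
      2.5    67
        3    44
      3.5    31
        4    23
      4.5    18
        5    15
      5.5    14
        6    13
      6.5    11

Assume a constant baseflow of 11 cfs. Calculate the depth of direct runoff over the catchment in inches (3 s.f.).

d ≈ 0.373 in

Direct runoff: 0.0, 11.0, 38.0, 56.0, 92.0, 56.0, 33.0, 20.0, 12.0, 7.0, 4.0, 3.0, 2.0, 0.0 cfs; ΣQ_DR = 334.0 cfs.
V = ΣQ_DR · Δt = 334.0 × 1800 s = 6.012 × 10^5 ft³.
Over A = 0.693 mi², depth = V / A = 0.373 in.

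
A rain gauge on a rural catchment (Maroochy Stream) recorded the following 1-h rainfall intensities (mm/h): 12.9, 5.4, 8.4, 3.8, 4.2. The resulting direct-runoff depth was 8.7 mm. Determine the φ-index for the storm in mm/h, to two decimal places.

φ ≈ 6.30 mm/h

Only the 2 blocks with intensity above φ contribute runoff: 12.9, 8.4 mm/h.
Σ(I−φ)·Δt = d  ⇒  (12.9+8.4 − 2φ)·1 = 8.7
φ = (21.30 − 8.7/1) / 2 = 6.30 mm/h.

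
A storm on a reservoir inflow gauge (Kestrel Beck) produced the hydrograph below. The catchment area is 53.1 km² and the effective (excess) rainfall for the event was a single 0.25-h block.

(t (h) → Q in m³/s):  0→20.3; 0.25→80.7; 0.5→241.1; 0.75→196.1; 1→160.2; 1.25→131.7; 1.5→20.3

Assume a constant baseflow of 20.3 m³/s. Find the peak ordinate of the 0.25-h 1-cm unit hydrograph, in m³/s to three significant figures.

Direct runoff: 0.0, 60.4, 220.8, 175.8, 139.9, 111.4, 0.0 m³/s; ΣQ_DR = 708.3 m³/s, peak = 220.8 m³/s.
Runoff depth d = ΣQ_DR·Δt / A = 708.3 × 900 / (53.1 km²) = 12.01 mm.
The 1-cm UH is the DRH scaled by (10 mm)/d, so U_p = 220.8 × 10/12.01 = 184 m³/s.

U_p ≈ 184 m³/s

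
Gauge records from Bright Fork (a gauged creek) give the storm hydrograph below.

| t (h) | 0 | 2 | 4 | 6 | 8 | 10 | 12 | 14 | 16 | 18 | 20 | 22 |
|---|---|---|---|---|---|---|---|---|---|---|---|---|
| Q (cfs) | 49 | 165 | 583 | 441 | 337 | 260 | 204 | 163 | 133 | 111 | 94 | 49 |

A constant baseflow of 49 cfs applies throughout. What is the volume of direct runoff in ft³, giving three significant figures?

Direct-runoff ordinates (Q − Q_b): 0.0, 116.0, 534.0, 392.0, 288.0, 211.0, 155.0, 114.0, 84.0, 62.0, 45.0, 0.0 cfs.
ΣQ_DR = 2001 cfs.
With Δt = 2 h = 7200 s, V = ΣQ_DR · Δt = 2001 × 7200 = 1.44 × 10^7 ft³.

V ≈ 1.44 × 10^7 ft³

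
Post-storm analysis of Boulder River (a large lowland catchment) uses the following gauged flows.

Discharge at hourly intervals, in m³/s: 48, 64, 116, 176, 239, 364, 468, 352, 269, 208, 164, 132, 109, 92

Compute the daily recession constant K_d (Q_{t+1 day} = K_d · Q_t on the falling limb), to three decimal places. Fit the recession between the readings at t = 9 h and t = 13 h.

Between t = 9 h and t = 13 h the flow falls from 208 to 92 m³/s over 4×1 h = 4 h.
Per-interval ratio K = (92/208)^(1/4) = 0.8155; K_d = K^(24/1) = 0.007.

K_d ≈ 0.007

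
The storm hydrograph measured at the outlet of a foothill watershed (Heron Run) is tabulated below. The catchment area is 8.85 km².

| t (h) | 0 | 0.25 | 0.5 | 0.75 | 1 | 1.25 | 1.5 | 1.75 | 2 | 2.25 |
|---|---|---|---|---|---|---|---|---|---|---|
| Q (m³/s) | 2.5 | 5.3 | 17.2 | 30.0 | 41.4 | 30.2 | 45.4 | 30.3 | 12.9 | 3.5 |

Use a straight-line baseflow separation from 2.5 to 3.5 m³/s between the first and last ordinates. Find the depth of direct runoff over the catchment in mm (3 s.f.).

d ≈ 19.2 mm

Direct runoff: 0.00, 2.69, 14.48, 27.17, 38.46, 27.14, 42.23, 27.02, 9.51, 0.00 m³/s; ΣQ_DR = 188.7 m³/s.
V = ΣQ_DR · Δt = 188.7 × 900 s = 1.698 × 10^5 m³.
Over A = 8.85 km², depth = V / A = 19.2 mm.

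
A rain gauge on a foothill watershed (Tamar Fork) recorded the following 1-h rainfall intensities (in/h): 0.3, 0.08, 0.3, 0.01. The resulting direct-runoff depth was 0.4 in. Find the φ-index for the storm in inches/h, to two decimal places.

φ ≈ 0.10 in/h

Only the 2 blocks with intensity above φ contribute runoff: 0.3, 0.3 in/h.
Σ(I−φ)·Δt = d  ⇒  (0.3+0.3 − 2φ)·1 = 0.4
φ = (0.6000 − 0.4/1) / 2 = 0.10 in/h.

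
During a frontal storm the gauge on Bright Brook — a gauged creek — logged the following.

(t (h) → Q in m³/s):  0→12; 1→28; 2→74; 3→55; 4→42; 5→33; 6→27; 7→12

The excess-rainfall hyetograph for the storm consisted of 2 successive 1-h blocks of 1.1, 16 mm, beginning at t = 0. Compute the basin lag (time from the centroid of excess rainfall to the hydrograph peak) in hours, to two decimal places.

Centroid of excess rainfall: t_c = Σ P_i·t̄_i / ΣP_i = 1.4357 h (block centres at 0.5, 1.5 h).
Hydrograph peak occurs at t = 2 h, so basin lag t_L = 2 − 1.4357 = 0.56 h.

t_L ≈ 0.56 h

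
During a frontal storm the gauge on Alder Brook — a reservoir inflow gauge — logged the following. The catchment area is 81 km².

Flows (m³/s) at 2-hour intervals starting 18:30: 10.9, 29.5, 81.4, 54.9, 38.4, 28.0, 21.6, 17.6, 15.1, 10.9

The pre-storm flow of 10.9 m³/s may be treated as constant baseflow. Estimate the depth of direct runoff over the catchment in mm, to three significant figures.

Direct runoff: 0.0, 18.6, 70.5, 44.0, 27.5, 17.1, 10.7, 6.7, 4.2, 0.0 m³/s; ΣQ_DR = 199.3 m³/s.
V = ΣQ_DR · Δt = 199.3 × 7200 s = 1.435 × 10^6 m³.
Over A = 81 km², depth = V / A = 17.7 mm.

d ≈ 17.7 mm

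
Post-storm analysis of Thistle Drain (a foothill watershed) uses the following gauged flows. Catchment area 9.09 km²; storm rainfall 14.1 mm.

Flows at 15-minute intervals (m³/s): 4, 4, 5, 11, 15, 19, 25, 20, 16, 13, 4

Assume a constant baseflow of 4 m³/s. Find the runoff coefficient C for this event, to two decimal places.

C ≈ 0.65

ΣQ_DR = 92.00 m³/s; V = ΣQ_DR·Δt = 82800 m³.
Runoff depth d = V / A = 9.109 mm.
C = d / P = 9.109 / 14.1 = 0.65.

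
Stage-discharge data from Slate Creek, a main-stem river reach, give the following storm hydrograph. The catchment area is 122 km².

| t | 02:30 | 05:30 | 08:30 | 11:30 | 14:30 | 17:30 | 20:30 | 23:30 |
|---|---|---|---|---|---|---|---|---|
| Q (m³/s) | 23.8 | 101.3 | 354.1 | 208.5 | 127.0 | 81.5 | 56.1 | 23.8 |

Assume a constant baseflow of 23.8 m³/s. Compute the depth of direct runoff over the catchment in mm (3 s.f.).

d ≈ 69.6 mm

Direct runoff: 0.0, 77.5, 330.3, 184.7, 103.2, 57.7, 32.3, 0.0 m³/s; ΣQ_DR = 785.7 m³/s.
V = ΣQ_DR · Δt = 785.7 × 10800 s = 8.486 × 10^6 m³.
Over A = 122 km², depth = V / A = 69.6 mm.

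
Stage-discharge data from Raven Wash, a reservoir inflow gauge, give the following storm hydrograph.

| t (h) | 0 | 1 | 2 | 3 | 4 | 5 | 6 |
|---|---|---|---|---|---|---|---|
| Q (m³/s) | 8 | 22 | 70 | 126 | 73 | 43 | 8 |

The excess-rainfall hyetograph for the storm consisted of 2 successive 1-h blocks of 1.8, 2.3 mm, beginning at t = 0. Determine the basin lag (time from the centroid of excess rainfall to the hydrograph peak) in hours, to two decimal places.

Centroid of excess rainfall: t_c = Σ P_i·t̄_i / ΣP_i = 1.0610 h (block centres at 0.5, 1.5 h).
Hydrograph peak occurs at t = 3 h, so basin lag t_L = 3 − 1.0610 = 1.94 h.

t_L ≈ 1.94 h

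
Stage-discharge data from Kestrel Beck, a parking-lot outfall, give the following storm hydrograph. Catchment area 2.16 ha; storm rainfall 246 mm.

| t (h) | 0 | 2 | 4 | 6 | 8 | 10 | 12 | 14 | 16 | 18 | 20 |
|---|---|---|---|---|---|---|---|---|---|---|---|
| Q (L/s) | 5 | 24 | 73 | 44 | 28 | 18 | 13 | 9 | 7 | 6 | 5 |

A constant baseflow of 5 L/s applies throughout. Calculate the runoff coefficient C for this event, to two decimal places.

C ≈ 0.24

ΣQ_DR = 177.0 L/s; V = ΣQ_DR·Δt = 1.274 × 10^6 L.
Runoff depth d = V / A = 59.00 mm.
C = d / P = 59.00 / 246 = 0.24.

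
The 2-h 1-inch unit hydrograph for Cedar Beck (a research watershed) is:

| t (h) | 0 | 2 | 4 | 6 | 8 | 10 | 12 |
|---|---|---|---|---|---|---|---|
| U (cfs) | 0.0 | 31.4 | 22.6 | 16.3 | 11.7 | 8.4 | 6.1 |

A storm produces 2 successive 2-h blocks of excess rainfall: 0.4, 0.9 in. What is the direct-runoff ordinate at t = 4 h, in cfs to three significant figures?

By discrete convolution, Q_j = Σ (P_i / 1 in) · U_{j−i}.
At t = 4 h (j=2): Q = (0.4/1)·22.6 + (0.9/1)·31.4 = 37.3 cfs.

Q ≈ 37.3 cfs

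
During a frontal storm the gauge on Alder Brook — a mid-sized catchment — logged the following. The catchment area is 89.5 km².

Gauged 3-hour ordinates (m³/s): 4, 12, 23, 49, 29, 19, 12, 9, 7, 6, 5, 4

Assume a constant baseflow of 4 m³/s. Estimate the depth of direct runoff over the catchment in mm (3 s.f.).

Direct runoff: 0.0, 8.0, 19.0, 45.0, 25.0, 15.0, 8.0, 5.0, 3.0, 2.0, 1.0, 0.0 m³/s; ΣQ_DR = 131.0 m³/s.
V = ΣQ_DR · Δt = 131.0 × 10800 s = 1.415 × 10^6 m³.
Over A = 89.5 km², depth = V / A = 15.8 mm.

d ≈ 15.8 mm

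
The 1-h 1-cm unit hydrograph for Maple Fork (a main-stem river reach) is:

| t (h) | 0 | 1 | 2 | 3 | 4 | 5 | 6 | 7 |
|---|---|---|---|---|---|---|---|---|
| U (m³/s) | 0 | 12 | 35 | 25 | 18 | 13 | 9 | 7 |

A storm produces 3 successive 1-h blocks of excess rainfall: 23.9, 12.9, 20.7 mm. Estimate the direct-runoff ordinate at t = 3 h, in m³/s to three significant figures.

By discrete convolution, Q_j = Σ (P_i / 10 mm) · U_{j−i}.
At t = 3 h (j=3): Q = (23.9/10)·25 + (12.9/10)·35 + (20.7/10)·12 = 130 m³/s.

Q ≈ 130 m³/s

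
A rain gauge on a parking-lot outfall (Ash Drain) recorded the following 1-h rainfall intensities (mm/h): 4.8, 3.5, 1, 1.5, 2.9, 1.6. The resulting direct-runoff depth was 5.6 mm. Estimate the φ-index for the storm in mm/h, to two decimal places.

φ ≈ 1.87 mm/h

Only the 3 blocks with intensity above φ contribute runoff: 4.8, 3.5, 2.9 mm/h.
Σ(I−φ)·Δt = d  ⇒  (4.8+3.5+2.9 − 3φ)·1 = 5.6
φ = (11.20 − 5.6/1) / 3 = 1.87 mm/h.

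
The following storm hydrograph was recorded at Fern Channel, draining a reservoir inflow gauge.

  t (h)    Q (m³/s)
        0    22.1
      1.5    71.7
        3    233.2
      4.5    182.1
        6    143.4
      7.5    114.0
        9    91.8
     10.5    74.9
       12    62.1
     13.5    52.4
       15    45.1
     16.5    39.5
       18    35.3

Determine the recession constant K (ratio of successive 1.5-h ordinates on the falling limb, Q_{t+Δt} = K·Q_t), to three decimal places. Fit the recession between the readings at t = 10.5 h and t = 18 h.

K ≈ 0.860

Using the recession-limb readings at t = 10.5 h and t = 18 h: Q falls from 74.9 to 35.3 m³/s over 5 intervals.
K = (Q₂/Q₁)^(1/5) = (35.3/74.9)^(1/5) = 0.860.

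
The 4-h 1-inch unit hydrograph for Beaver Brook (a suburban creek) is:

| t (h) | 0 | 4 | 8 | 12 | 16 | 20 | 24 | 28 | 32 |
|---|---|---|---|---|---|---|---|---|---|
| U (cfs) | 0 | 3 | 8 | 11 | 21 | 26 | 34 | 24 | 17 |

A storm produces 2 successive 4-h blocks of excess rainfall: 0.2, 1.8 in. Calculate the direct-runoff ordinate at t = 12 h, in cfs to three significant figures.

Q ≈ 16.6 cfs

By discrete convolution, Q_j = Σ (P_i / 1 in) · U_{j−i}.
At t = 12 h (j=3): Q = (0.2/1)·11 + (1.8/1)·8 = 16.6 cfs.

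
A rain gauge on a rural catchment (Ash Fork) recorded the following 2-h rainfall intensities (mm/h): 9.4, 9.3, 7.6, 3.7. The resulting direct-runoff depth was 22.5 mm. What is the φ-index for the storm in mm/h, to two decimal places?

Only the 3 blocks with intensity above φ contribute runoff: 9.4, 9.3, 7.6 mm/h.
Σ(I−φ)·Δt = d  ⇒  (9.4+9.3+7.6 − 3φ)·2 = 22.5
φ = (26.30 − 22.5/2) / 3 = 5.02 mm/h.

φ ≈ 5.02 mm/h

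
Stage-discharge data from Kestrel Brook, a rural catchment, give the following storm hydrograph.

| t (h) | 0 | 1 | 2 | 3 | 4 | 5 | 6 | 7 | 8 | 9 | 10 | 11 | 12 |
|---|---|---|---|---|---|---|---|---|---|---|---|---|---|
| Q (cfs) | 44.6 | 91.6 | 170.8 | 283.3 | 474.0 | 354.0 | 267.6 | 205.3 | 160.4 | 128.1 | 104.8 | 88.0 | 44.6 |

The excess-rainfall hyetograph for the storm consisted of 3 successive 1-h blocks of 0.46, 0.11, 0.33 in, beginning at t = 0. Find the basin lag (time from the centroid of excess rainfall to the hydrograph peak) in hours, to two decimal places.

Centroid of excess rainfall: t_c = Σ P_i·t̄_i / ΣP_i = 1.3556 h (block centres at 0.5, 1.5, 2.5 h).
Hydrograph peak occurs at t = 4 h, so basin lag t_L = 4 − 1.3556 = 2.64 h.

t_L ≈ 2.64 h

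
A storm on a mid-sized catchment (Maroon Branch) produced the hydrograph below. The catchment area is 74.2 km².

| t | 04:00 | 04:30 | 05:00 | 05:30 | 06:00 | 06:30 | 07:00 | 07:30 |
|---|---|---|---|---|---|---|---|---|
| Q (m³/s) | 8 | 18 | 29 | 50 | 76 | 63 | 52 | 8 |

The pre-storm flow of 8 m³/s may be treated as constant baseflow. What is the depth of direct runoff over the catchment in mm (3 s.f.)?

d ≈ 5.82 mm

Direct runoff: 0.0, 10.0, 21.0, 42.0, 68.0, 55.0, 44.0, 0.0 m³/s; ΣQ_DR = 240.0 m³/s.
V = ΣQ_DR · Δt = 240.0 × 1800 s = 4.320 × 10^5 m³.
Over A = 74.2 km², depth = V / A = 5.82 mm.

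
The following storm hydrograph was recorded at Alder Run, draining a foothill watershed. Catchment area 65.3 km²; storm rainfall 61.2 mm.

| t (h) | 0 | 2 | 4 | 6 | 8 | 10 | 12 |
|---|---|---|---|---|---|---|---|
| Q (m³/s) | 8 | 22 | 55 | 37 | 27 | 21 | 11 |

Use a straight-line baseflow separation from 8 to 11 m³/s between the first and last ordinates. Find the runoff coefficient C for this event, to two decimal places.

ΣQ_DR = 114.5 m³/s; V = ΣQ_DR·Δt = 8.244 × 10^5 m³.
Runoff depth d = V / A = 12.62 mm.
C = d / P = 12.62 / 61.2 = 0.21.

C ≈ 0.21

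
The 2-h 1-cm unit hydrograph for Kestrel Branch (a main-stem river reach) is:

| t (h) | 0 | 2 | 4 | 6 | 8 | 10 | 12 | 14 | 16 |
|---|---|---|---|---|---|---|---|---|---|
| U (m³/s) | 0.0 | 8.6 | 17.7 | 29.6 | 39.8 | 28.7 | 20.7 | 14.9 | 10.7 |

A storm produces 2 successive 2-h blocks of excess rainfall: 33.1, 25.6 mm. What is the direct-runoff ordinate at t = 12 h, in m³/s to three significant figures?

By discrete convolution, Q_j = Σ (P_i / 10 mm) · U_{j−i}.
At t = 12 h (j=6): Q = (33.1/10)·20.7 + (25.6/10)·28.7 = 142 m³/s.

Q ≈ 142 m³/s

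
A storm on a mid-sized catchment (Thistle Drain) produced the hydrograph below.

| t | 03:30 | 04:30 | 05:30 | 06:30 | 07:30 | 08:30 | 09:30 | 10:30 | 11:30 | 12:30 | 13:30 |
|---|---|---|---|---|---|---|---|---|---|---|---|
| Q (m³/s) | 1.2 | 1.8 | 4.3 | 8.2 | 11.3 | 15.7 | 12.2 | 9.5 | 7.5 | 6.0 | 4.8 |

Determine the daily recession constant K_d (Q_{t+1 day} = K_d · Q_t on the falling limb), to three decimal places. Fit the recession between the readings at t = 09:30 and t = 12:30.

K_d ≈ 0.003

Between t = 09:30 and t = 12:30 the flow falls from 12.2 to 6.0 m³/s over 3×1 h = 3 h.
Per-interval ratio K = (6.0/12.2)^(1/3) = 0.7893; K_d = K^(24/1) = 0.003.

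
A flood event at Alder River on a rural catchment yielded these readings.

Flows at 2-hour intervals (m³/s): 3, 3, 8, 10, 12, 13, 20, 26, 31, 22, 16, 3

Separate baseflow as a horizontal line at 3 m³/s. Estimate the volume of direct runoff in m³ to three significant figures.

V ≈ 9.43 × 10^5 m³

Direct-runoff ordinates (Q − Q_b): 0.0, 0.0, 5.0, 7.0, 9.0, 10.0, 17.0, 23.0, 28.0, 19.0, 13.0, 0.0 m³/s.
ΣQ_DR = 131.0 m³/s.
With Δt = 2 h = 7200 s, V = ΣQ_DR · Δt = 131.0 × 7200 = 9.43 × 10^5 m³.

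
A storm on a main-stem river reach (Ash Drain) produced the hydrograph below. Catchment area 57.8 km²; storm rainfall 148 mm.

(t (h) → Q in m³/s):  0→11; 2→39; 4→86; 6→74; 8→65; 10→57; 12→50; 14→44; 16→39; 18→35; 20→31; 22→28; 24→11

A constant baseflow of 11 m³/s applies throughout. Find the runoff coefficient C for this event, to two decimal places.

C ≈ 0.36

ΣQ_DR = 427.0 m³/s; V = ΣQ_DR·Δt = 3.074 × 10^6 m³.
Runoff depth d = V / A = 53.19 mm.
C = d / P = 53.19 / 148 = 0.36.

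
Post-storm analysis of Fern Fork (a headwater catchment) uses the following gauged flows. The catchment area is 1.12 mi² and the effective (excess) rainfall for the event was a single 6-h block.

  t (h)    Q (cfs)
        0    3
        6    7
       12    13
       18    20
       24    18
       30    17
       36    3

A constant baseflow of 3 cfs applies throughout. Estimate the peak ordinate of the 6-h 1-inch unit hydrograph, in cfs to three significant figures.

U_p ≈ 34.1 cfs

Direct runoff: 0.0, 4.0, 10.0, 17.0, 15.0, 14.0, 0.0 cfs; ΣQ_DR = 60.00 cfs, peak = 17.0 cfs.
Runoff depth d = ΣQ_DR·Δt / A = 60.00 × 21600 / (1.12 mi²) = 0.4981 in.
The 1-inch UH is the DRH scaled by (1 in)/d, so U_p = 17.0 × 1/0.4981 = 34.1 cfs.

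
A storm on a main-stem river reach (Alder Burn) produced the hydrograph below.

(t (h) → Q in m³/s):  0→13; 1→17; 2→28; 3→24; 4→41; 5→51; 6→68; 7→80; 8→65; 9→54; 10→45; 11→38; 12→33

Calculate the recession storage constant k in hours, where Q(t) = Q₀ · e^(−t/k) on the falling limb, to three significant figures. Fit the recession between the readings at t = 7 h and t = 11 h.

k ≈ 5.37 h

On the falling limb, Q drops from 80 to 38 m³/s between t = 7 h and t = 11 h (Δt = 4 h).
k = −Δt / ln(Q₂/Q₁) = −4 / ln(38/80) = 5.37 h.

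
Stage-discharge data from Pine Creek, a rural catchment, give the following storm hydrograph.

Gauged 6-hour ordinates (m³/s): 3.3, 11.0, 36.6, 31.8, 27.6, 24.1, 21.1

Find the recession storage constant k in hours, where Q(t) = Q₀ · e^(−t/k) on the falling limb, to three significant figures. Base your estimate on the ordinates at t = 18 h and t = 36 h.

k ≈ 43.9 h

On the falling limb, Q drops from 31.8 to 21.1 m³/s between t = 18 h and t = 36 h (Δt = 18 h).
k = −Δt / ln(Q₂/Q₁) = −18 / ln(21.1/31.8) = 43.9 h.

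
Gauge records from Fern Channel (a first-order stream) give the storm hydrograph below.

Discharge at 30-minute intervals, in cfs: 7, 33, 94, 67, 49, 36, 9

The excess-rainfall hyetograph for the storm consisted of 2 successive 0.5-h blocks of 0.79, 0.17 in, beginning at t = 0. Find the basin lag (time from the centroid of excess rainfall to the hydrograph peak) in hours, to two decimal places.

Centroid of excess rainfall: t_c = Σ P_i·t̄_i / ΣP_i = 0.3385 h (block centres at 0.25, 0.75 h).
Hydrograph peak occurs at t = 1 h, so basin lag t_L = 1 − 0.3385 = 0.66 h.

t_L ≈ 0.66 h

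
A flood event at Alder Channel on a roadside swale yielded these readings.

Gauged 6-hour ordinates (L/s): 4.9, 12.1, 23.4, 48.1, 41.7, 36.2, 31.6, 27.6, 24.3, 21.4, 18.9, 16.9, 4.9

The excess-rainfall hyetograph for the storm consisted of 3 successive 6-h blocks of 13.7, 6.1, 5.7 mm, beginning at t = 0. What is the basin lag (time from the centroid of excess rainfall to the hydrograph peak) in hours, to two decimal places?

t_L ≈ 10.88 h

Centroid of excess rainfall: t_c = Σ P_i·t̄_i / ΣP_i = 7.1176 h (block centres at 3, 9, 15 h).
Hydrograph peak occurs at t = 18 h, so basin lag t_L = 18 − 7.1176 = 10.88 h.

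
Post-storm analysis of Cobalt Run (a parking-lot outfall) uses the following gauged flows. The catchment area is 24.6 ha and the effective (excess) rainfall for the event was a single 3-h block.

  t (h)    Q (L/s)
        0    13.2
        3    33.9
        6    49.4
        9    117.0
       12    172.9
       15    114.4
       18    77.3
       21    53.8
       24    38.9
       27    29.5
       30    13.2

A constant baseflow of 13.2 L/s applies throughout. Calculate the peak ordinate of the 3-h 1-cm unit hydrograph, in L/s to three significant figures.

Direct runoff: 0.0, 20.7, 36.2, 103.8, 159.7, 101.2, 64.1, 40.6, 25.7, 16.3, 0.0 L/s; ΣQ_DR = 568.3 L/s, peak = 159.7 L/s.
Runoff depth d = ΣQ_DR·Δt / A = 568.3 × 10800 / (24.6 ha) = 24.95 mm.
The 1-cm UH is the DRH scaled by (10 mm)/d, so U_p = 159.7 × 10/24.95 = 64.0 L/s.

U_p ≈ 64.0 L/s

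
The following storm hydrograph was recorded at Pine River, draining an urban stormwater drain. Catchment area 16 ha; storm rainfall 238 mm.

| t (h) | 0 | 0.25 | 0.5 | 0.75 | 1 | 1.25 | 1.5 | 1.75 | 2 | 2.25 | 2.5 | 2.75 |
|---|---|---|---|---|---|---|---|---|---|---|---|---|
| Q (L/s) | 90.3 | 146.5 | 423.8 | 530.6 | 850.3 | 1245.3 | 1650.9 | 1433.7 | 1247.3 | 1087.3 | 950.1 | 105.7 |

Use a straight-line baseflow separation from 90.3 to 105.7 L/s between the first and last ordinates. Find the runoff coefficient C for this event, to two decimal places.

C ≈ 0.20

ΣQ_DR = 8586 L/s; V = ΣQ_DR·Δt = 7.727 × 10^6 L.
Runoff depth d = V / A = 48.30 mm.
C = d / P = 48.30 / 238 = 0.20.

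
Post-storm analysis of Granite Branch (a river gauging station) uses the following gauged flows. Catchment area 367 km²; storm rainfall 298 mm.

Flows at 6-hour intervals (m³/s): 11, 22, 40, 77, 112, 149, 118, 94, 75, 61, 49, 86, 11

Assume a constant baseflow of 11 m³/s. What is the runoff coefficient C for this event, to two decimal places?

ΣQ_DR = 762.0 m³/s; V = ΣQ_DR·Δt = 1.646 × 10^7 m³.
Runoff depth d = V / A = 44.85 mm.
C = d / P = 44.85 / 298 = 0.15.

C ≈ 0.15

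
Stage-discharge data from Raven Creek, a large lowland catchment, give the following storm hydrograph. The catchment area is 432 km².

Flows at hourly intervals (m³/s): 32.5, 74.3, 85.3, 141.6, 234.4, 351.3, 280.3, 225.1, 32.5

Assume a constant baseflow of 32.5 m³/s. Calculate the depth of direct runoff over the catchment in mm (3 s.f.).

d ≈ 9.71 mm

Direct runoff: 0.0, 41.8, 52.8, 109.1, 201.9, 318.8, 247.8, 192.6, 0.0 m³/s; ΣQ_DR = 1165 m³/s.
V = ΣQ_DR · Δt = 1165 × 3600 s = 4.193 × 10^6 m³.
Over A = 432 km², depth = V / A = 9.71 mm.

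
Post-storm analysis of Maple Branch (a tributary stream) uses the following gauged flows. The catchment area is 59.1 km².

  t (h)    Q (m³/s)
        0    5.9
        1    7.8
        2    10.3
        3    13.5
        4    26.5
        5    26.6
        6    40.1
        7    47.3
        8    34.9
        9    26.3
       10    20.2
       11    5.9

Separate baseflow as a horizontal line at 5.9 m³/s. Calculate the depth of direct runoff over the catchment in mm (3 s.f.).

Direct runoff: 0.0, 1.9, 4.4, 7.6, 20.6, 20.7, 34.2, 41.4, 29.0, 20.4, 14.3, 0.0 m³/s; ΣQ_DR = 194.5 m³/s.
V = ΣQ_DR · Δt = 194.5 × 3600 s = 7.002 × 10^5 m³.
Over A = 59.1 km², depth = V / A = 11.8 mm.

d ≈ 11.8 mm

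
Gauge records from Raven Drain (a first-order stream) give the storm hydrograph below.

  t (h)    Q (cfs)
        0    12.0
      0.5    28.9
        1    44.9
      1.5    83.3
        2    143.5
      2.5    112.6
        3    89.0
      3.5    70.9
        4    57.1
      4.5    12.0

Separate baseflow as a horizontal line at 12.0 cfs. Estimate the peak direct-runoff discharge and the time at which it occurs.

Q_p = 131.5 cfs at t = 2 h

Subtracting baseflow gives direct-runoff ordinates: 0.0, 16.9, 32.9, 71.3, 131.5, 100.6, 77.0, 58.9, 45.1, 0.0 cfs.
The maximum is 131.5 cfs, occurring at the reading for t = 2 h.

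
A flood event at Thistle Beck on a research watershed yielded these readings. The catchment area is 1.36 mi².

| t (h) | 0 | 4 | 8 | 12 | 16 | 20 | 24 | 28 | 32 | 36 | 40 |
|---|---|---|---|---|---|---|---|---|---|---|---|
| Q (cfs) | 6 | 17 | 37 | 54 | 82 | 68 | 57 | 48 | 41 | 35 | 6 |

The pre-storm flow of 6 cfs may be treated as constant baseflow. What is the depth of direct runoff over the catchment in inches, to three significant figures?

Direct runoff: 0.0, 11.0, 31.0, 48.0, 76.0, 62.0, 51.0, 42.0, 35.0, 29.0, 0.0 cfs; ΣQ_DR = 385.0 cfs.
V = ΣQ_DR · Δt = 385.0 × 14400 s = 5.544 × 10^6 ft³.
Over A = 1.36 mi², depth = V / A = 1.75 in.

d ≈ 1.75 in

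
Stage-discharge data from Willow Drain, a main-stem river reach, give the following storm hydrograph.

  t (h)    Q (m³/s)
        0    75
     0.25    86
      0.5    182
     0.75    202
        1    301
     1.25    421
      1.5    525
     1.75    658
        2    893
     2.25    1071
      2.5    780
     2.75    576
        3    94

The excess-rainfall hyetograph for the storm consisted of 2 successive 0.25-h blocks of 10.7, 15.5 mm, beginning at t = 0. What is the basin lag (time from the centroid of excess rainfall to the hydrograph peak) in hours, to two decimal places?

t_L ≈ 1.98 h

Centroid of excess rainfall: t_c = Σ P_i·t̄_i / ΣP_i = 0.2729 h (block centres at 0.125, 0.375 h).
Hydrograph peak occurs at t = 2.25 h, so basin lag t_L = 2.25 − 0.2729 = 1.98 h.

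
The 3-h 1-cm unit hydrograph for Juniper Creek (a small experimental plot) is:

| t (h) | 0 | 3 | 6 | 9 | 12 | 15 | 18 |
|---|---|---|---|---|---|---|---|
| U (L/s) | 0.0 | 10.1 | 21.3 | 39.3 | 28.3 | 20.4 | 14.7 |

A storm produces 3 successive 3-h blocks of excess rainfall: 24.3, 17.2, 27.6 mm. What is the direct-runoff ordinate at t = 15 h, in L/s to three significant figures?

Q ≈ 207 L/s

By discrete convolution, Q_j = Σ (P_i / 10 mm) · U_{j−i}.
At t = 15 h (j=5): Q = (24.3/10)·20.4 + (17.2/10)·28.3 + (27.6/10)·39.3 = 207 L/s.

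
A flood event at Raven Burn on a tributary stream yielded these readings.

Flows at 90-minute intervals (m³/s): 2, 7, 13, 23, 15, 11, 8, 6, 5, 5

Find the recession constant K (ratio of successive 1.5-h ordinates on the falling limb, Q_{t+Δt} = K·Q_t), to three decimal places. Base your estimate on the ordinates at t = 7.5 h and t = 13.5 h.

K ≈ 0.821

Using the recession-limb readings at t = 7.5 h and t = 13.5 h: Q falls from 11 to 5 m³/s over 4 intervals.
K = (Q₂/Q₁)^(1/4) = (5/11)^(1/4) = 0.821.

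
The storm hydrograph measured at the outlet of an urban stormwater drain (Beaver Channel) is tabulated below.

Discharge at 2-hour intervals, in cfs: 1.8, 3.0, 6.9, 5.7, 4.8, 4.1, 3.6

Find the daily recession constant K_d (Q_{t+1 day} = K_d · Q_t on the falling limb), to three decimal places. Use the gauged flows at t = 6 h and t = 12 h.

K_d ≈ 0.159

Between t = 6 h and t = 12 h the flow falls from 5.7 to 3.6 cfs over 3×2 h = 6 h.
Per-interval ratio K = (3.6/5.7)^(1/3) = 0.8580; K_d = K^(24/2) = 0.159.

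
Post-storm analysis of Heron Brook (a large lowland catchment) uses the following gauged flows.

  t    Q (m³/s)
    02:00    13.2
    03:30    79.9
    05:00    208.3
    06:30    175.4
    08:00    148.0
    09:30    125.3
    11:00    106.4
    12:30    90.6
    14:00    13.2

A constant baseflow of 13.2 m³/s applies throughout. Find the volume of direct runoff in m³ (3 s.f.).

Direct-runoff ordinates (Q − Q_b): 0.0, 66.7, 195.1, 162.2, 134.8, 112.1, 93.2, 77.4, 0.0 m³/s.
ΣQ_DR = 841.5 m³/s.
With Δt = 1.5 h = 5400 s, V = ΣQ_DR · Δt = 841.5 × 5400 = 4.54 × 10^6 m³.

V ≈ 4.54 × 10^6 m³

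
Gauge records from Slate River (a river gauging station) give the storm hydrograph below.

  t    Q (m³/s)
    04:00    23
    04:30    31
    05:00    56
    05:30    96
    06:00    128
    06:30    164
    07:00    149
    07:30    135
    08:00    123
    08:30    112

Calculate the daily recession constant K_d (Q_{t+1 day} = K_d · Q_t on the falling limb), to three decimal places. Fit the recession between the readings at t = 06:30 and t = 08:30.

Between t = 06:30 and t = 08:30 the flow falls from 164 to 112 m³/s over 4×0.5 h = 2 h.
Per-interval ratio K = (112/164)^(1/4) = 0.9091; K_d = K^(24/0.5) = 0.010.

K_d ≈ 0.010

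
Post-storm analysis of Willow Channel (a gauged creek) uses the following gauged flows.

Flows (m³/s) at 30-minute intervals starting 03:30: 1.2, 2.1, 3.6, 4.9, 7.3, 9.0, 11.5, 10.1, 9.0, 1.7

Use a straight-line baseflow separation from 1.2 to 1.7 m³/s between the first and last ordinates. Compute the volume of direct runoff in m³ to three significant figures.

Direct-runoff ordinates (Q − Q_b): 0.00, 0.84, 2.29, 3.53, 5.88, 7.52, 9.97, 8.51, 7.36, 0.00 m³/s.
ΣQ_DR = 45.90 m³/s.
With Δt = 0.5 h = 1800 s, V = ΣQ_DR · Δt = 45.90 × 1800 = 82600 m³.

V ≈ 82600 m³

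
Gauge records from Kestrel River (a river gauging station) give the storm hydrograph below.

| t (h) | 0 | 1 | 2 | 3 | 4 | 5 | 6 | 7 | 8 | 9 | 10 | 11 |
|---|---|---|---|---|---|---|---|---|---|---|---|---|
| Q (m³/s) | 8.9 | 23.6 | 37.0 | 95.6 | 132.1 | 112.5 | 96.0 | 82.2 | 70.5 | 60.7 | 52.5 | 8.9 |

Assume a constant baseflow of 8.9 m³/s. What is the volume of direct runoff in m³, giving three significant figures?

V ≈ 2.43 × 10^6 m³

Direct-runoff ordinates (Q − Q_b): 0.0, 14.7, 28.1, 86.7, 123.2, 103.6, 87.1, 73.3, 61.6, 51.8, 43.6, 0.0 m³/s.
ΣQ_DR = 673.7 m³/s.
With Δt = 1 h = 3600 s, V = ΣQ_DR · Δt = 673.7 × 3600 = 2.43 × 10^6 m³.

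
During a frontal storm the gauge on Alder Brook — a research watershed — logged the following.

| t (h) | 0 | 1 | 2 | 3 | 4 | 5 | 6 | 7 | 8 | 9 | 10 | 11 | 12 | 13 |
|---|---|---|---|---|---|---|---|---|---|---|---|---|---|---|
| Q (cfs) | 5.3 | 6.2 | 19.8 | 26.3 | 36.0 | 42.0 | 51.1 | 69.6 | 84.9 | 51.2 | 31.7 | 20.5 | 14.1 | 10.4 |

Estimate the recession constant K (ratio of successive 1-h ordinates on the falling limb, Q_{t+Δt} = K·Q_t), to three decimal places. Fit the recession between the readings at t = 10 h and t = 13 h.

Using the recession-limb readings at t = 10 h and t = 13 h: Q falls from 31.7 to 10.4 cfs over 3 intervals.
K = (Q₂/Q₁)^(1/3) = (10.4/31.7)^(1/3) = 0.690.

K ≈ 0.690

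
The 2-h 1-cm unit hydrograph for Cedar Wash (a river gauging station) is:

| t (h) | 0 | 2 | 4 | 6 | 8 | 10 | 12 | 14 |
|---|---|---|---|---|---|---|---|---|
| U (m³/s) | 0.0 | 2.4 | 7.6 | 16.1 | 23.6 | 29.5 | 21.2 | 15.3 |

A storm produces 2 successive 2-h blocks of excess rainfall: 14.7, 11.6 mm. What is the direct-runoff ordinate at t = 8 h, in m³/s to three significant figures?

By discrete convolution, Q_j = Σ (P_i / 10 mm) · U_{j−i}.
At t = 8 h (j=4): Q = (14.7/10)·23.6 + (11.6/10)·16.1 = 53.4 m³/s.

Q ≈ 53.4 m³/s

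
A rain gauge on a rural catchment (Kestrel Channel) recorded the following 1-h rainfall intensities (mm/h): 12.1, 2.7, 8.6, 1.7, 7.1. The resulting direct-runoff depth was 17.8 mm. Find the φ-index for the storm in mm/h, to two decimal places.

Only the 3 blocks with intensity above φ contribute runoff: 12.1, 8.6, 7.1 mm/h.
Σ(I−φ)·Δt = d  ⇒  (12.1+8.6+7.1 − 3φ)·1 = 17.8
φ = (27.80 − 17.8/1) / 3 = 3.33 mm/h.

φ ≈ 3.33 mm/h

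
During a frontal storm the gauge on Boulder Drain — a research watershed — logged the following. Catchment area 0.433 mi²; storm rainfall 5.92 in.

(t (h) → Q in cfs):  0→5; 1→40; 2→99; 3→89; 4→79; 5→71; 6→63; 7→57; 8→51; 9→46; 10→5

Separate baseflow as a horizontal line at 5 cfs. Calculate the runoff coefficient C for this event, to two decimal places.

ΣQ_DR = 550.0 cfs; V = ΣQ_DR·Δt = 1.980 × 10^6 ft³.
Runoff depth d = V / A = 1.968 in.
C = d / P = 1.968 / 5.92 = 0.33.

C ≈ 0.33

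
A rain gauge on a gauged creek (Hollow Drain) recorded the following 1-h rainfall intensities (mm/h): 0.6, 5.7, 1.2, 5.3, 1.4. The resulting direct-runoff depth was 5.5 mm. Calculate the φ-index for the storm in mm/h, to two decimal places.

φ ≈ 2.75 mm/h

Only the 2 blocks with intensity above φ contribute runoff: 5.7, 5.3 mm/h.
Σ(I−φ)·Δt = d  ⇒  (5.7+5.3 − 2φ)·1 = 5.5
φ = (11.00 − 5.5/1) / 2 = 2.75 mm/h.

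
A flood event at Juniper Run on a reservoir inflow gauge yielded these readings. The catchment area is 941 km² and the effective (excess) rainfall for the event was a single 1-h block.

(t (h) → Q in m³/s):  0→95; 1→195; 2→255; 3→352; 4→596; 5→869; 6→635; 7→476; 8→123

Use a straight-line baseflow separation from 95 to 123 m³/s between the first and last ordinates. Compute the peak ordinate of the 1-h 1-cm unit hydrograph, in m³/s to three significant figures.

Direct runoff: 0.00, 96.50, 153.00, 246.50, 487.00, 756.50, 519.00, 356.50, 0.00 m³/s; ΣQ_DR = 2615 m³/s, peak = 756.50 m³/s.
Runoff depth d = ΣQ_DR·Δt / A = 2615 × 3600 / (941 km²) = 10.00 mm.
The 1-cm UH is the DRH scaled by (10 mm)/d, so U_p = 756.50 × 10/10.00 = 756 m³/s.

U_p ≈ 756 m³/s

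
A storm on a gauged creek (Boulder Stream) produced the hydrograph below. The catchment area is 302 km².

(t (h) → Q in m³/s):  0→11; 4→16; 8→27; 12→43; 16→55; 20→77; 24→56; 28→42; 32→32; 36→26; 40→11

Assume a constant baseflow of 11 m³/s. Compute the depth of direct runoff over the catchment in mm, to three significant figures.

Direct runoff: 0.0, 5.0, 16.0, 32.0, 44.0, 66.0, 45.0, 31.0, 21.0, 15.0, 0.0 m³/s; ΣQ_DR = 275.0 m³/s.
V = ΣQ_DR · Δt = 275.0 × 14400 s = 3.960 × 10^6 m³.
Over A = 302 km², depth = V / A = 13.1 mm.

d ≈ 13.1 mm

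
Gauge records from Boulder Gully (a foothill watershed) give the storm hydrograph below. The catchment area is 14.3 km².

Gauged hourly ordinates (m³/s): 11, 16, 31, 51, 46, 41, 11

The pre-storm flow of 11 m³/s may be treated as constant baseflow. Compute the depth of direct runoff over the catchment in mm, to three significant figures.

d ≈ 32.7 mm

Direct runoff: 0.0, 5.0, 20.0, 40.0, 35.0, 30.0, 0.0 m³/s; ΣQ_DR = 130.0 m³/s.
V = ΣQ_DR · Δt = 130.0 × 3600 s = 4.680 × 10^5 m³.
Over A = 14.3 km², depth = V / A = 32.7 mm.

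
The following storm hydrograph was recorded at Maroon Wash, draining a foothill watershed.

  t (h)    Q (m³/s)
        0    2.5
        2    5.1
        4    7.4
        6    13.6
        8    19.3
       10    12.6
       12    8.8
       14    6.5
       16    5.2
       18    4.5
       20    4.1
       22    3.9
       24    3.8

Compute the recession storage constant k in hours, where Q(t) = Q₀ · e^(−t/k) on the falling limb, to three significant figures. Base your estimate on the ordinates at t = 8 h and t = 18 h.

k ≈ 6.87 h

On the falling limb, Q drops from 19.3 to 4.5 m³/s between t = 8 h and t = 18 h (Δt = 10 h).
k = −Δt / ln(Q₂/Q₁) = −10 / ln(4.5/19.3) = 6.87 h.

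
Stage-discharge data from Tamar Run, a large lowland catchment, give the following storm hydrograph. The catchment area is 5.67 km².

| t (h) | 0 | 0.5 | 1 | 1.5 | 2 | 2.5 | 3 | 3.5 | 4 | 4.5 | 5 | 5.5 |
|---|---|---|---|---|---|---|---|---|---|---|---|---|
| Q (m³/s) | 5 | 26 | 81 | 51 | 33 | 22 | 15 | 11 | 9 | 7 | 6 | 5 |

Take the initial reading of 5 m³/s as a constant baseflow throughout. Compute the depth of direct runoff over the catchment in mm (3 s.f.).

d ≈ 67.0 mm

Direct runoff: 0.0, 21.0, 76.0, 46.0, 28.0, 17.0, 10.0, 6.0, 4.0, 2.0, 1.0, 0.0 m³/s; ΣQ_DR = 211.0 m³/s.
V = ΣQ_DR · Δt = 211.0 × 1800 s = 3.798 × 10^5 m³.
Over A = 5.67 km², depth = V / A = 67.0 mm.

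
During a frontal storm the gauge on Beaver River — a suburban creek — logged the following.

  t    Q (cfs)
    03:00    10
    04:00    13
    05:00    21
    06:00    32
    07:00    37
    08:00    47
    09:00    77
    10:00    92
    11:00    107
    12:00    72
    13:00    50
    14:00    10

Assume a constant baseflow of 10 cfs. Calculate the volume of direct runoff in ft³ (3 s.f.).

Direct-runoff ordinates (Q − Q_b): 0.0, 3.0, 11.0, 22.0, 27.0, 37.0, 67.0, 82.0, 97.0, 62.0, 40.0, 0.0 cfs.
ΣQ_DR = 448.0 cfs.
With Δt = 1 h = 3600 s, V = ΣQ_DR · Δt = 448.0 × 3600 = 1.61 × 10^6 ft³.

V ≈ 1.61 × 10^6 ft³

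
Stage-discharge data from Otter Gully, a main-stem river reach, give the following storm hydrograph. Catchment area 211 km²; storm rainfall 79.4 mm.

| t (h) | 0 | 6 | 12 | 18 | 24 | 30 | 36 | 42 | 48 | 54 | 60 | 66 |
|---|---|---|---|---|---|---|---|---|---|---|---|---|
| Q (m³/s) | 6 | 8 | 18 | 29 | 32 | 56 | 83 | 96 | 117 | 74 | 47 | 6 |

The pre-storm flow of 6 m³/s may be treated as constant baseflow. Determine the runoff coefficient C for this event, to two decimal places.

ΣQ_DR = 500.0 m³/s; V = ΣQ_DR·Δt = 1.080 × 10^7 m³.
Runoff depth d = V / A = 51.18 mm.
C = d / P = 51.18 / 79.4 = 0.64.

C ≈ 0.64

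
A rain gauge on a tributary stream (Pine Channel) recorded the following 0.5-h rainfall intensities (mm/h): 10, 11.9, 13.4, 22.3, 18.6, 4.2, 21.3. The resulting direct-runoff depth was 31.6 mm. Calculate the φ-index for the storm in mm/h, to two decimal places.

φ ≈ 5.72 mm/h

Only the 6 blocks with intensity above φ contribute runoff: 10, 11.9, 13.4, 22.3, 18.6, 21.3 mm/h.
Σ(I−φ)·Δt = d  ⇒  (10+11.9+13.4+22.3+18.6+21.3 − 6φ)·0.5 = 31.6
φ = (97.50 − 31.6/0.5) / 6 = 5.72 mm/h.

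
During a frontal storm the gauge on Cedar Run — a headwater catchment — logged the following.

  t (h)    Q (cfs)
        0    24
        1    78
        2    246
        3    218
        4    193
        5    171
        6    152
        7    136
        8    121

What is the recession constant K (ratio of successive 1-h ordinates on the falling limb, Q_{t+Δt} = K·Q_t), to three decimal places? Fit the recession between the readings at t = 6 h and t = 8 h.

Using the recession-limb readings at t = 6 h and t = 8 h: Q falls from 152 to 121 cfs over 2 intervals.
K = (Q₂/Q₁)^(1/2) = (121/152)^(1/2) = 0.892.

K ≈ 0.892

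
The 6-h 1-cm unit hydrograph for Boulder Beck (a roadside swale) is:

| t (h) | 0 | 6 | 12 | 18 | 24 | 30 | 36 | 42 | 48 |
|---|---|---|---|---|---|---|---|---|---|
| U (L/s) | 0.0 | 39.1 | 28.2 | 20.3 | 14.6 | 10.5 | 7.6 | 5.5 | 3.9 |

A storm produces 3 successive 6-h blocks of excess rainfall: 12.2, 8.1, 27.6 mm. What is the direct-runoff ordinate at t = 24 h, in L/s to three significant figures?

By discrete convolution, Q_j = Σ (P_i / 10 mm) · U_{j−i}.
At t = 24 h (j=4): Q = (12.2/10)·14.6 + (8.1/10)·20.3 + (27.6/10)·28.2 = 112 L/s.

Q ≈ 112 L/s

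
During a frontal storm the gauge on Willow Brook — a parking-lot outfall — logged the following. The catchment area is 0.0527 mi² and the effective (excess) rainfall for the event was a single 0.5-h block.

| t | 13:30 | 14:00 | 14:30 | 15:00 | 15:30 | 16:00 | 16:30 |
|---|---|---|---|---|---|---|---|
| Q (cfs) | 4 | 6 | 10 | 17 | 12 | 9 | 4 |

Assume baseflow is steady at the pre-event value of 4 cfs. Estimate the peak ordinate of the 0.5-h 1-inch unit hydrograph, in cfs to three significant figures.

Direct runoff: 0.0, 2.0, 6.0, 13.0, 8.0, 5.0, 0.0 cfs; ΣQ_DR = 34.00 cfs, peak = 13.0 cfs.
Runoff depth d = ΣQ_DR·Δt / A = 34.00 × 1800 / (0.0527 mi²) = 0.4999 in.
The 1-inch UH is the DRH scaled by (1 in)/d, so U_p = 13.0 × 1/0.4999 = 26.0 cfs.

U_p ≈ 26.0 cfs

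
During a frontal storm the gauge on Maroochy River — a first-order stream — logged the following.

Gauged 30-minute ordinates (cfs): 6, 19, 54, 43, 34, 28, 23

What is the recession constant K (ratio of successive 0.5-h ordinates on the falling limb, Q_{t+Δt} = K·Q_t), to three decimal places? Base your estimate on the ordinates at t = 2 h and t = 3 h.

Using the recession-limb readings at t = 2 h and t = 3 h: Q falls from 34 to 23 cfs over 2 intervals.
K = (Q₂/Q₁)^(1/2) = (23/34)^(1/2) = 0.822.

K ≈ 0.822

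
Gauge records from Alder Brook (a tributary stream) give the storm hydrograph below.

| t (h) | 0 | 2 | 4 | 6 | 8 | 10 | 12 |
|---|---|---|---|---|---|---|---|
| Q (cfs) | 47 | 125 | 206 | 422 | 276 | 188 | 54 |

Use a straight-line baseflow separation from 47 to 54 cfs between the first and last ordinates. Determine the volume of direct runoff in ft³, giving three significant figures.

Direct-runoff ordinates (Q − Q_b): 0.00, 76.83, 156.67, 371.50, 224.33, 135.17, 0.00 cfs.
ΣQ_DR = 964.5 cfs.
With Δt = 2 h = 7200 s, V = ΣQ_DR · Δt = 964.5 × 7200 = 6.94 × 10^6 ft³.

V ≈ 6.94 × 10^6 ft³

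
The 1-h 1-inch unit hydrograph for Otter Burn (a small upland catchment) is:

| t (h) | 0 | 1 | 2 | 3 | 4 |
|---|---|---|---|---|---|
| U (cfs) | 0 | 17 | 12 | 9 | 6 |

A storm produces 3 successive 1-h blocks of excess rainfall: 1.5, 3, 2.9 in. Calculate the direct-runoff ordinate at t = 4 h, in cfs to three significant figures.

By discrete convolution, Q_j = Σ (P_i / 1 in) · U_{j−i}.
At t = 4 h (j=4): Q = (1.5/1)·6 + (3/1)·9 + (2.9/1)·12 = 70.8 cfs.

Q ≈ 70.8 cfs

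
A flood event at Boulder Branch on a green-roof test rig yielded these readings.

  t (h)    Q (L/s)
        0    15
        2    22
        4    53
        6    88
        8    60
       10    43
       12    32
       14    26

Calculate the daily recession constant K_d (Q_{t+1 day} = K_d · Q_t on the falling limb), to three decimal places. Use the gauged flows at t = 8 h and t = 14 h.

Between t = 8 h and t = 14 h the flow falls from 60 to 26 L/s over 3×2 h = 6 h.
Per-interval ratio K = (26/60)^(1/3) = 0.7567; K_d = K^(24/2) = 0.035.

K_d ≈ 0.035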